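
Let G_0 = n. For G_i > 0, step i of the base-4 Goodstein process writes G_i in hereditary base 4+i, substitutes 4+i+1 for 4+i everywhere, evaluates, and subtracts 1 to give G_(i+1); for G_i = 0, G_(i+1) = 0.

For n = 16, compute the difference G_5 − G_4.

(0) 16|_4 = 4^2 ↦ 5^2|_5 = 25 ⇒ 24
(1) 24|_5 = 4·5 + 4 ↦ 4·6 + 4|_6 = 28 ⇒ 27
(2) 27|_6 = 4·6 + 3 ↦ 4·7 + 3|_7 = 31 ⇒ 30
(3) 30|_7 = 4·7 + 2 ↦ 4·8 + 2|_8 = 34 ⇒ 33
(4) 33|_8 = 4·8 + 1 ↦ 4·9 + 1|_9 = 37 ⇒ 36

3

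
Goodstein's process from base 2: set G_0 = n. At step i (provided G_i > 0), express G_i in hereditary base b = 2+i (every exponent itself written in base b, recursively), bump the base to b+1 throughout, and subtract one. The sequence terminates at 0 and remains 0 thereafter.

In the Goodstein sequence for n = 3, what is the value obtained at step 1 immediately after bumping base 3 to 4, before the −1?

G_0 = 3. HB_2(3) = 2 + 1. Bump = 4. G_1 = 3.
G_1 = 3. HB_3(3) = 3. Bump = 4. G_2 = 3.

4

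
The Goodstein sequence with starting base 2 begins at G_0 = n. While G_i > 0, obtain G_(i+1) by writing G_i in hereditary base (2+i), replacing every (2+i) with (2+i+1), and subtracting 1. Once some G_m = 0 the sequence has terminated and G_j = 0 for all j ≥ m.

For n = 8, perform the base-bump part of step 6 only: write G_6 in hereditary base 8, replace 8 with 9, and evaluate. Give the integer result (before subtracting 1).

step 0: 8 = 2^(2 + 1); sub 3 for 2: 3^(3 + 1); = 81; G_1 = 81−1 = 80
step 1: 80 = 2·3^3 + 2·3^2 + 2·3 + 2; sub 4 for 3: 2·4^4 + 2·4^2 + 2·4 + 2; = 554; G_2 = 554−1 = 553
step 2: 553 = 2·4^4 + 2·4^2 + 2·4 + 1; sub 5 for 4: 2·5^5 + 2·5^2 + 2·5 + 1; = 6311; G_3 = 6311−1 = 6310
step 3: 6310 = 2·5^5 + 2·5^2 + 2·5; sub 6 for 5: 2·6^6 + 2·6^2 + 2·6; = 93396; G_4 = 93396−1 = 93395
step 4: 93395 = 2·6^6 + 2·6^2 + 6 + 5; sub 7 for 6: 2·7^7 + 2·7^2 + 7 + 5; = 1647196; G_5 = 1647196−1 = 1647195
step 5: 1647195 = 2·7^7 + 2·7^2 + 7 + 4; sub 8 for 7: 2·8^8 + 2·8^2 + 8 + 4; = 33554572; G_6 = 33554572−1 = 33554571

774841152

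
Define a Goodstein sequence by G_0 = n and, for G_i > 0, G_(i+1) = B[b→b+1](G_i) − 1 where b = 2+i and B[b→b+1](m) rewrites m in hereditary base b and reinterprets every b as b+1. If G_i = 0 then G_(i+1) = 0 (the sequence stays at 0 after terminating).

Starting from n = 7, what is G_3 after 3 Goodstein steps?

step 0: 7 = 2^2 + 2 + 1; sub 3 for 2: 3^3 + 3 + 1; = 31; G_1 = 31−1 = 30
step 1: 30 = 3^3 + 3; sub 4 for 3: 4^4 + 4; = 260; G_2 = 260−1 = 259
step 2: 259 = 4^4 + 3; sub 5 for 4: 5^5 + 3; = 3128; G_3 = 3128−1 = 3127
step 3: 3127 = 5^5 + 2; sub 6 for 5: 6^6 + 2; = 46658; G_4 = 46658−1 = 46657

3127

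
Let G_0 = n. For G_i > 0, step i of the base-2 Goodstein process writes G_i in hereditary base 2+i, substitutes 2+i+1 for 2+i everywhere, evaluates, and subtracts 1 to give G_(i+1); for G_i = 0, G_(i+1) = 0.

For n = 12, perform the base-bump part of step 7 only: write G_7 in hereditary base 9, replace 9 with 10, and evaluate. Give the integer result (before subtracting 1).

100000000212

[0] 12 ≡ 2^(2 + 1) + 2^2 (base 2). Lift 3: 108. −1: 107.
[1] 107 ≡ 3^(3 + 1) + 2·3^2 + 2·3 + 2 (base 3). Lift 4: 1066. −1: 1065.
[2] 1065 ≡ 4^(4 + 1) + 2·4^2 + 2·4 + 1 (base 4). Lift 5: 15686. −1: 15685.
[3] 15685 ≡ 5^(5 + 1) + 2·5^2 + 2·5 (base 5). Lift 6: 280020. −1: 280019.
[4] 280019 ≡ 6^(6 + 1) + 2·6^2 + 6 + 5 (base 6). Lift 7: 5764911. −1: 5764910.
[5] 5764910 ≡ 7^(7 + 1) + 2·7^2 + 7 + 4 (base 7). Lift 8: 134217868. −1: 134217867.
[6] 134217867 ≡ 8^(8 + 1) + 2·8^2 + 8 + 3 (base 8). Lift 9: 3486784575. −1: 3486784574.
[7] 3486784574 ≡ 9^(9 + 1) + 2·9^2 + 9 + 2 (base 9). Lift 10: 100000000212. −1: 100000000211.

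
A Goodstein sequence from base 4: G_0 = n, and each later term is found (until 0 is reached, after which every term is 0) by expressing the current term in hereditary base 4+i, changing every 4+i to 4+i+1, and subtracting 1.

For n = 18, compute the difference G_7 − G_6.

[0] 18 ≡ 4^2 + 2 (base 4). Lift 5: 27. −1: 26.
[1] 26 ≡ 5^2 + 1 (base 5). Lift 6: 37. −1: 36.
[2] 36 ≡ 6^2 (base 6). Lift 7: 49. −1: 48.
[3] 48 ≡ 6·7 + 6 (base 7). Lift 8: 54. −1: 53.
[4] 53 ≡ 6·8 + 5 (base 8). Lift 9: 59. −1: 58.
[5] 58 ≡ 6·9 + 4 (base 9). Lift 10: 64. −1: 63.
[6] 63 ≡ 6·10 + 3 (base 10). Lift 11: 69. −1: 68.

5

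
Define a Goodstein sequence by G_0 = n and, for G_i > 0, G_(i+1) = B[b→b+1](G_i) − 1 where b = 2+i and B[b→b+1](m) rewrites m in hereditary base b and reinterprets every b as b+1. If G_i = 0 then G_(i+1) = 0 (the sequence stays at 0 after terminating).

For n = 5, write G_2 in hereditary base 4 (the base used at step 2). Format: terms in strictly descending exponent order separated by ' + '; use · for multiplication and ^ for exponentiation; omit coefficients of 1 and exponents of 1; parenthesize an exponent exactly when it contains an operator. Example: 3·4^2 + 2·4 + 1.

3·4^3 + 3·4^2 + 3·4 + 3

(0) 5|_2 = 2^2 + 1 ↦ 3^3 + 1|_3 = 28 ⇒ 27
(1) 27|_3 = 3^3 ↦ 4^4|_4 = 256 ⇒ 255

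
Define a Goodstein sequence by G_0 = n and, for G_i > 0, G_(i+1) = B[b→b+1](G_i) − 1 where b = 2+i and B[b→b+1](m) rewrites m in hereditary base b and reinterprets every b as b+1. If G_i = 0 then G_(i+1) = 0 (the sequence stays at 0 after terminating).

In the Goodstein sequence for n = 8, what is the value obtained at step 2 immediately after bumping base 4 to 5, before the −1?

G_0 = 8. HB_2(8) = 2^(2 + 1). Bump = 81. G_1 = 80.
G_1 = 80. HB_3(80) = 2·3^3 + 2·3^2 + 2·3 + 2. Bump = 554. G_2 = 553.
G_2 = 553. HB_4(553) = 2·4^4 + 2·4^2 + 2·4 + 1. Bump = 6311. G_3 = 6310.

6311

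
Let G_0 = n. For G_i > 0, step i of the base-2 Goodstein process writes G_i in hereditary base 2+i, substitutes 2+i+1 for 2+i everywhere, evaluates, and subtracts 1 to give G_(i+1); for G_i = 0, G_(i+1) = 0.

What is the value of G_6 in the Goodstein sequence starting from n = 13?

G_0=13  [base 2] 2^(2 + 1) + 2^2 + 1  →[2↦3]→  3^(3 + 1) + 3^3 + 1 = 109  −1 ⇒ G_1=108
G_1=108  [base 3] 3^(3 + 1) + 3^3  →[3↦4]→  4^(4 + 1) + 4^4 = 1280  −1 ⇒ G_2=1279
G_2=1279  [base 4] 4^(4 + 1) + 3·4^3 + 3·4^2 + 3·4 + 3  →[4↦5]→  5^(5 + 1) + 3·5^3 + 3·5^2 + 3·5 + 3 = 16093  −1 ⇒ G_3=16092
G_3=16092  [base 5] 5^(5 + 1) + 3·5^3 + 3·5^2 + 3·5 + 2  →[5↦6]→  6^(6 + 1) + 3·6^3 + 3·6^2 + 3·6 + 2 = 280712  −1 ⇒ G_4=280711
G_4=280711  [base 6] 6^(6 + 1) + 3·6^3 + 3·6^2 + 3·6 + 1  →[6↦7]→  7^(7 + 1) + 3·7^3 + 3·7^2 + 3·7 + 1 = 5765999  −1 ⇒ G_5=5765998
G_5=5765998  [base 7] 7^(7 + 1) + 3·7^3 + 3·7^2 + 3·7  →[7↦8]→  8^(8 + 1) + 3·8^3 + 3·8^2 + 3·8 = 134219480  −1 ⇒ G_6=134219479

134219479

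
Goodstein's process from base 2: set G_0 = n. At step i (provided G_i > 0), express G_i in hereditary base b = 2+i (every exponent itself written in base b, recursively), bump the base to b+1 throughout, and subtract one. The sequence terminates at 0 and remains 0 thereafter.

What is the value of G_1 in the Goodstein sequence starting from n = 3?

3

G_0 = 3. HB_2(3) = 2 + 1. Bump = 4. G_1 = 3.
G_1 = 3. HB_3(3) = 3. Bump = 4. G_2 = 3.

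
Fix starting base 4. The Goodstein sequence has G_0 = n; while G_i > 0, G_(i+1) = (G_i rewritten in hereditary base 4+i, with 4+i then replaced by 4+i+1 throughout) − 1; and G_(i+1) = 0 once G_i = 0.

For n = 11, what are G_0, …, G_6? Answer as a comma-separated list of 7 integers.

step 0: 11 = 2·4 + 3; sub 5 for 4: 2·5 + 3; = 13; G_1 = 13−1 = 12
step 1: 12 = 2·5 + 2; sub 6 for 5: 2·6 + 2; = 14; G_2 = 14−1 = 13
step 2: 13 = 2·6 + 1; sub 7 for 6: 2·7 + 1; = 15; G_3 = 15−1 = 14
step 3: 14 = 2·7; sub 8 for 7: 2·8; = 16; G_4 = 16−1 = 15
step 4: 15 = 8 + 7; sub 9 for 8: 9 + 7; = 16; G_5 = 16−1 = 15
step 5: 15 = 9 + 6; sub 10 for 9: 10 + 6; = 16; G_6 = 16−1 = 15

11, 12, 13, 14, 15, 15, 15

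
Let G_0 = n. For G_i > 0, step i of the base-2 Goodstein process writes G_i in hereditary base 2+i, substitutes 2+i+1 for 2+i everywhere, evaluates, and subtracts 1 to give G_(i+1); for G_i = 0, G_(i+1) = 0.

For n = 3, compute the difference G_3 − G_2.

-1

base 2: 3 = 2 + 1; at 3: 3 + 1 = 4; next = 3
base 3: 3 = 3; at 4: 4 = 4; next = 3
base 4: 3 = 3; at 5: 3 = 3; next = 2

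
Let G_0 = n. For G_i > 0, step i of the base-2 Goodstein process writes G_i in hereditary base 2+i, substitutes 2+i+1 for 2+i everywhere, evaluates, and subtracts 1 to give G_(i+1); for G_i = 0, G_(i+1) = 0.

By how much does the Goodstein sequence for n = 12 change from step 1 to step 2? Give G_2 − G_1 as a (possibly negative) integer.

958

12 —HB2→ 2^(2 + 1) + 2^2 —bump→ 3^(3 + 1) + 3^3 = 108 —(−1)→ 107
107 —HB3→ 3^(3 + 1) + 2·3^2 + 2·3 + 2 —bump→ 4^(4 + 1) + 2·4^2 + 2·4 + 2 = 1066 —(−1)→ 1065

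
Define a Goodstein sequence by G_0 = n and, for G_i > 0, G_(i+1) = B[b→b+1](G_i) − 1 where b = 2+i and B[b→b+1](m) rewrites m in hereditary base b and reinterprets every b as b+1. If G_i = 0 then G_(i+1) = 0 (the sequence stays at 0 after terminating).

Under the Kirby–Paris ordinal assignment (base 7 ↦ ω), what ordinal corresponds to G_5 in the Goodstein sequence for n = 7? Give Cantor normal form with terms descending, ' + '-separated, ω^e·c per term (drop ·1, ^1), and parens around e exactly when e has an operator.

ω^ω

(0) 7|_2 = 2^2 + 2 + 1 ↦ 3^3 + 3 + 1|_3 = 31 ⇒ 30
(1) 30|_3 = 3^3 + 3 ↦ 4^4 + 4|_4 = 260 ⇒ 259
(2) 259|_4 = 4^4 + 3 ↦ 5^5 + 3|_5 = 3128 ⇒ 3127
(3) 3127|_5 = 5^5 + 2 ↦ 6^6 + 2|_6 = 46658 ⇒ 46657
(4) 46657|_6 = 6^6 + 1 ↦ 7^7 + 1|_7 = 823544 ⇒ 823543
(5) 823543|_7 = 7^7 ↦ 8^8|_8 = 16777216 ⇒ 16777215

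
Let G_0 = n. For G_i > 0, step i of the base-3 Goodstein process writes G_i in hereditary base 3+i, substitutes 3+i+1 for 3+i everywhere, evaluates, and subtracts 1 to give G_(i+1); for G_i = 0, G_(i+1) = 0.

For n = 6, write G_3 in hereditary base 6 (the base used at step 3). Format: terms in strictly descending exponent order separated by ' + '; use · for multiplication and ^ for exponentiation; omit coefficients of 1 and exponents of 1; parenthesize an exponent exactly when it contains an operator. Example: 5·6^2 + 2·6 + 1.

6 + 1

step 0: 6 = 2·3; sub 4 for 3: 2·4; = 8; G_1 = 8−1 = 7
step 1: 7 = 4 + 3; sub 5 for 4: 5 + 3; = 8; G_2 = 8−1 = 7
step 2: 7 = 5 + 2; sub 6 for 5: 6 + 2; = 8; G_3 = 8−1 = 7
step 3: 7 = 6 + 1; sub 7 for 6: 7 + 1; = 8; G_4 = 8−1 = 7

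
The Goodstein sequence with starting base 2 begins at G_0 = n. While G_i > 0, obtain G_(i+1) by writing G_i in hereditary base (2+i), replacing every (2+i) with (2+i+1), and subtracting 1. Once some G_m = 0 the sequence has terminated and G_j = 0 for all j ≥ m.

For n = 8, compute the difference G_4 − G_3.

(0) 8|_2 = 2^(2 + 1) ↦ 3^(3 + 1)|_3 = 81 ⇒ 80
(1) 80|_3 = 2·3^3 + 2·3^2 + 2·3 + 2 ↦ 2·4^4 + 2·4^2 + 2·4 + 2|_4 = 554 ⇒ 553
(2) 553|_4 = 2·4^4 + 2·4^2 + 2·4 + 1 ↦ 2·5^5 + 2·5^2 + 2·5 + 1|_5 = 6311 ⇒ 6310
(3) 6310|_5 = 2·5^5 + 2·5^2 + 2·5 ↦ 2·6^6 + 2·6^2 + 2·6|_6 = 93396 ⇒ 93395

87085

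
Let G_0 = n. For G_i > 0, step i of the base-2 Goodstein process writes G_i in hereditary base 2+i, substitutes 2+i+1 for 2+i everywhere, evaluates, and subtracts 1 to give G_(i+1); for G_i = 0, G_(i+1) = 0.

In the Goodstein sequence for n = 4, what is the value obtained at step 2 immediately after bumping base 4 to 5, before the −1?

4 —HB2→ 2^2 —bump→ 3^3 = 27 —(−1)→ 26
26 —HB3→ 2·3^2 + 2·3 + 2 —bump→ 2·4^2 + 2·4 + 2 = 42 —(−1)→ 41

61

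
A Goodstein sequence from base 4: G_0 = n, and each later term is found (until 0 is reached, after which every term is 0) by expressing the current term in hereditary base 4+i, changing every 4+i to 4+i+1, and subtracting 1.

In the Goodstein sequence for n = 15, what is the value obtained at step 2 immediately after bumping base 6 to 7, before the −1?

22

G_0=15  [base 4] 3·4 + 3  →[4↦5]→  3·5 + 3 = 18  −1 ⇒ G_1=17
G_1=17  [base 5] 3·5 + 2  →[5↦6]→  3·6 + 2 = 20  −1 ⇒ G_2=19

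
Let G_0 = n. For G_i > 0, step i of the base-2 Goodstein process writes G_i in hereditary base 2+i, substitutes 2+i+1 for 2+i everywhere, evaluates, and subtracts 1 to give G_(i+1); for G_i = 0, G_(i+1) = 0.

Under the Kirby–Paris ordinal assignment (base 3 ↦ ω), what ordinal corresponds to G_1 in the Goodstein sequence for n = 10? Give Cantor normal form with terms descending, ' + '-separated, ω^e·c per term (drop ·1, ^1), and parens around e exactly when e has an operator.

ω^(ω + 1) + 2

i=0: 10 = 2^(2 + 1) + 2 (b=2); 2→3: 3^(3 + 1) + 3 = 84; 84−1 = 83
i=1: 83 = 3^(3 + 1) + 2 (b=3); 3→4: 4^(4 + 1) + 2 = 1026; 1026−1 = 1025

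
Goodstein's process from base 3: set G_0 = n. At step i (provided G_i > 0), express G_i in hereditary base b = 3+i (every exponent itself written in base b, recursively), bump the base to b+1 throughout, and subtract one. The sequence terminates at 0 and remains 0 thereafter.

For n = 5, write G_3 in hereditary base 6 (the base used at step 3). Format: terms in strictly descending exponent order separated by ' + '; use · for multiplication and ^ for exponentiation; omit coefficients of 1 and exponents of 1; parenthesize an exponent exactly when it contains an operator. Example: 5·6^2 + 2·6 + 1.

5

(0) 5|_3 = 3 + 2 ↦ 4 + 2|_4 = 6 ⇒ 5
(1) 5|_4 = 4 + 1 ↦ 5 + 1|_5 = 6 ⇒ 5
(2) 5|_5 = 5 ↦ 6|_6 = 6 ⇒ 5
(3) 5|_6 = 5 ↦ 5|_7 = 5 ⇒ 4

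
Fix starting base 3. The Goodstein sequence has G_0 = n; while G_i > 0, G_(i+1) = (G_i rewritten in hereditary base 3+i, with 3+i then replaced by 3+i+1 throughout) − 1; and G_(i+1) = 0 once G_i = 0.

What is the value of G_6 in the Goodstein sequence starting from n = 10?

G_0 = 10. HB_3(10) = 3^2 + 1. Bump = 17. G_1 = 16.
G_1 = 16. HB_4(16) = 4^2. Bump = 25. G_2 = 24.
G_2 = 24. HB_5(24) = 4·5 + 4. Bump = 28. G_3 = 27.
G_3 = 27. HB_6(27) = 4·6 + 3. Bump = 31. G_4 = 30.
G_4 = 30. HB_7(30) = 4·7 + 2. Bump = 34. G_5 = 33.
G_5 = 33. HB_8(33) = 4·8 + 1. Bump = 37. G_6 = 36.
G_6 = 36. HB_9(36) = 4·9. Bump = 40. G_7 = 39.

36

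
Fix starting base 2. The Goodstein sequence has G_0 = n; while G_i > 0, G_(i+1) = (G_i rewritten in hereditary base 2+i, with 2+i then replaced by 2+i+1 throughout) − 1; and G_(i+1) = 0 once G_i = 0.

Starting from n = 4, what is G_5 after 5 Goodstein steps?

[0] 4 ≡ 2^2 (base 2). Lift 3: 27. −1: 26.
[1] 26 ≡ 2·3^2 + 2·3 + 2 (base 3). Lift 4: 42. −1: 41.
[2] 41 ≡ 2·4^2 + 2·4 + 1 (base 4). Lift 5: 61. −1: 60.
[3] 60 ≡ 2·5^2 + 2·5 (base 5). Lift 6: 84. −1: 83.
[4] 83 ≡ 2·6^2 + 6 + 5 (base 6). Lift 7: 110. −1: 109.

109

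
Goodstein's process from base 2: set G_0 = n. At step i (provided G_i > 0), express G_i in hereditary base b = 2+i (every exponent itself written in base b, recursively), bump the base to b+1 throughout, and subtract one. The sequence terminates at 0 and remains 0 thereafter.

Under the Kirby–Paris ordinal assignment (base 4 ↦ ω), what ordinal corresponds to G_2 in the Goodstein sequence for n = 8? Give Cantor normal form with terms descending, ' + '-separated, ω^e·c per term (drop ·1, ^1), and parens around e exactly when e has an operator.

ω^ω·2 + ω^2·2 + ω·2 + 1

8 —HB2→ 2^(2 + 1) —bump→ 3^(3 + 1) = 81 —(−1)→ 80
80 —HB3→ 2·3^3 + 2·3^2 + 2·3 + 2 —bump→ 2·4^4 + 2·4^2 + 2·4 + 2 = 554 —(−1)→ 553
553 —HB4→ 2·4^4 + 2·4^2 + 2·4 + 1 —bump→ 2·5^5 + 2·5^2 + 2·5 + 1 = 6311 —(−1)→ 6310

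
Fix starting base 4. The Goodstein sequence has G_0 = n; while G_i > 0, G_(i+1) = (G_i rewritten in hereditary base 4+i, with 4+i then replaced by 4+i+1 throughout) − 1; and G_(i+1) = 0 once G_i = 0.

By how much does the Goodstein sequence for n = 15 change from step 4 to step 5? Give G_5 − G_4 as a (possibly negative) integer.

1

15 —HB4→ 3·4 + 3 —bump→ 3·5 + 3 = 18 —(−1)→ 17
17 —HB5→ 3·5 + 2 —bump→ 3·6 + 2 = 20 —(−1)→ 19
19 —HB6→ 3·6 + 1 —bump→ 3·7 + 1 = 22 —(−1)→ 21
21 —HB7→ 3·7 —bump→ 3·8 = 24 —(−1)→ 23
23 —HB8→ 2·8 + 7 —bump→ 2·9 + 7 = 25 —(−1)→ 24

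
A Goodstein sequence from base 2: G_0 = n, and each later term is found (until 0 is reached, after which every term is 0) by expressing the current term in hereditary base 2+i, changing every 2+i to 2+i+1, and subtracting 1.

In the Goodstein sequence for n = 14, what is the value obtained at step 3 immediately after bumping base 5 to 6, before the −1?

326592

i=0: 14 = 2^(2 + 1) + 2^2 + 2 (b=2); 2→3: 3^(3 + 1) + 3^3 + 3 = 111; 111−1 = 110
i=1: 110 = 3^(3 + 1) + 3^3 + 2 (b=3); 3→4: 4^(4 + 1) + 4^4 + 2 = 1282; 1282−1 = 1281
i=2: 1281 = 4^(4 + 1) + 4^4 + 1 (b=4); 4→5: 5^(5 + 1) + 5^5 + 1 = 18751; 18751−1 = 18750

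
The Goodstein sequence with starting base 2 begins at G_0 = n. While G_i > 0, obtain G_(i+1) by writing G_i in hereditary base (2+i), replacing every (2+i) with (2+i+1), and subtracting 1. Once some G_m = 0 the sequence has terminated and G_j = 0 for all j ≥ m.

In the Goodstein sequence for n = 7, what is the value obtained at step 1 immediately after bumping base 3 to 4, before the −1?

260

G_0=7  [base 2] 2^2 + 2 + 1  →[2↦3]→  3^3 + 3 + 1 = 31  −1 ⇒ G_1=30
G_1=30  [base 3] 3^3 + 3  →[3↦4]→  4^4 + 4 = 260  −1 ⇒ G_2=259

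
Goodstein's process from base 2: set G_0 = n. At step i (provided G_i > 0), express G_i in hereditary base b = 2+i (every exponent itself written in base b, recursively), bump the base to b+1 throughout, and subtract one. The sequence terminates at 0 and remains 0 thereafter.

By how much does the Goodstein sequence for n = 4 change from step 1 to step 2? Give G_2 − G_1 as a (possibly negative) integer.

15

[0] 4 ≡ 2^2 (base 2). Lift 3: 27. −1: 26.
[1] 26 ≡ 2·3^2 + 2·3 + 2 (base 3). Lift 4: 42. −1: 41.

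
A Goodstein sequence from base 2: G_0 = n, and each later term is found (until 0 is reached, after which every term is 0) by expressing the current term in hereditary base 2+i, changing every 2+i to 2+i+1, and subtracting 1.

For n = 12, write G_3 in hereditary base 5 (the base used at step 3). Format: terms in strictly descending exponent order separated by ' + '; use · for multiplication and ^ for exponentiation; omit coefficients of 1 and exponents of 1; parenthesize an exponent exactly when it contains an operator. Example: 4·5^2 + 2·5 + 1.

5^(5 + 1) + 2·5^2 + 2·5

step 0: 12 = 2^(2 + 1) + 2^2; sub 3 for 2: 3^(3 + 1) + 3^3; = 108; G_1 = 108−1 = 107
step 1: 107 = 3^(3 + 1) + 2·3^2 + 2·3 + 2; sub 4 for 3: 4^(4 + 1) + 2·4^2 + 2·4 + 2; = 1066; G_2 = 1066−1 = 1065
step 2: 1065 = 4^(4 + 1) + 2·4^2 + 2·4 + 1; sub 5 for 4: 5^(5 + 1) + 2·5^2 + 2·5 + 1; = 15686; G_3 = 15686−1 = 15685
step 3: 15685 = 5^(5 + 1) + 2·5^2 + 2·5; sub 6 for 5: 6^(6 + 1) + 2·6^2 + 2·6; = 280020; G_4 = 280020−1 = 280019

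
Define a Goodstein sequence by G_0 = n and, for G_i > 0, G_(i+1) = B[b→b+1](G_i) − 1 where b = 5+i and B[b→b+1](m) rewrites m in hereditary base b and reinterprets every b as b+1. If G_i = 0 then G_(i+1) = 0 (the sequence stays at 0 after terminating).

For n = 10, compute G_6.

step 0: 10 = 2·5; sub 6 for 5: 2·6; = 12; G_1 = 12−1 = 11
step 1: 11 = 6 + 5; sub 7 for 6: 7 + 5; = 12; G_2 = 12−1 = 11
step 2: 11 = 7 + 4; sub 8 for 7: 8 + 4; = 12; G_3 = 12−1 = 11
step 3: 11 = 8 + 3; sub 9 for 8: 9 + 3; = 12; G_4 = 12−1 = 11
step 4: 11 = 9 + 2; sub 10 for 9: 10 + 2; = 12; G_5 = 12−1 = 11
step 5: 11 = 10 + 1; sub 11 for 10: 11 + 1; = 12; G_6 = 12−1 = 11
step 6: 11 = 11; sub 12 for 11: 12; = 12; G_7 = 12−1 = 11

11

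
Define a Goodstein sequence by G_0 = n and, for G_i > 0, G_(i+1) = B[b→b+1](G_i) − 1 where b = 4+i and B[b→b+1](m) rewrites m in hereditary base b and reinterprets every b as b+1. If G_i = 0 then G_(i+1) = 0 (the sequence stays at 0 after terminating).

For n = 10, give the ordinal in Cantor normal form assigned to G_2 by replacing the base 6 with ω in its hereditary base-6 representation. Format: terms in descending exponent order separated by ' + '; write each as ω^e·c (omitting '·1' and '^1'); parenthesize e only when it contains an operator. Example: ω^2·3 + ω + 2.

ω·2

base 4: 10 = 2·4 + 2; at 5: 2·5 + 2 = 12; next = 11
base 5: 11 = 2·5 + 1; at 6: 2·6 + 1 = 13; next = 12
base 6: 12 = 2·6; at 7: 2·7 = 14; next = 13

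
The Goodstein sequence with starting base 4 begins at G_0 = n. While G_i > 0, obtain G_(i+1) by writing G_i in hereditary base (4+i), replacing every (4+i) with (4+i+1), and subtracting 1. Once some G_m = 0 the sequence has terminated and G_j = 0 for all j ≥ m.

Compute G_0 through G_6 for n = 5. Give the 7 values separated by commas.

5 —HB4→ 4 + 1 —bump→ 5 + 1 = 6 —(−1)→ 5
5 —HB5→ 5 —bump→ 6 = 6 —(−1)→ 5
5 —HB6→ 5 —bump→ 5 = 5 —(−1)→ 4
4 —HB7→ 4 —bump→ 4 = 4 —(−1)→ 3
3 —HB8→ 3 —bump→ 3 = 3 —(−1)→ 2
2 —HB9→ 2 —bump→ 2 = 2 —(−1)→ 1

5, 5, 5, 4, 3, 2, 1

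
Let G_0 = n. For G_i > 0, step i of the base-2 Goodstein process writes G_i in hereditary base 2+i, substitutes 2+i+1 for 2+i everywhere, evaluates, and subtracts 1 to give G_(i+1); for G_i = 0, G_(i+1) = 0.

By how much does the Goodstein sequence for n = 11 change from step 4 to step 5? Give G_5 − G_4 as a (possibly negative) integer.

[0] 11 ≡ 2^(2 + 1) + 2 + 1 (base 2). Lift 3: 85. −1: 84.
[1] 84 ≡ 3^(3 + 1) + 3 (base 3). Lift 4: 1028. −1: 1027.
[2] 1027 ≡ 4^(4 + 1) + 3 (base 4). Lift 5: 15628. −1: 15627.
[3] 15627 ≡ 5^(5 + 1) + 2 (base 5). Lift 6: 279938. −1: 279937.
[4] 279937 ≡ 6^(6 + 1) + 1 (base 6). Lift 7: 5764802. −1: 5764801.

5484864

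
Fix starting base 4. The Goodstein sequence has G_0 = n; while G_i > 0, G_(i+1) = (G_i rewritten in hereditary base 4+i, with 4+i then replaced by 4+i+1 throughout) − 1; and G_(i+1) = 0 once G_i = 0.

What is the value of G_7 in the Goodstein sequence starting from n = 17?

17 —HB4→ 4^2 + 1 —bump→ 5^2 + 1 = 26 —(−1)→ 25
25 —HB5→ 5^2 —bump→ 6^2 = 36 —(−1)→ 35
35 —HB6→ 5·6 + 5 —bump→ 5·7 + 5 = 40 —(−1)→ 39
39 —HB7→ 5·7 + 4 —bump→ 5·8 + 4 = 44 —(−1)→ 43
43 —HB8→ 5·8 + 3 —bump→ 5·9 + 3 = 48 —(−1)→ 47
47 —HB9→ 5·9 + 2 —bump→ 5·10 + 2 = 52 —(−1)→ 51
51 —HB10→ 5·10 + 1 —bump→ 5·11 + 1 = 56 —(−1)→ 55

55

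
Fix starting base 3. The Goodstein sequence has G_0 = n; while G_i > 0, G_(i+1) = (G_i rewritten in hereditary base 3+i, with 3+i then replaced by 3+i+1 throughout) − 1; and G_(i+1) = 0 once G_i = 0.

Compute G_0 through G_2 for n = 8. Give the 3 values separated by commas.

[0] 8 ≡ 2·3 + 2 (base 3). Lift 4: 10. −1: 9.
[1] 9 ≡ 2·4 + 1 (base 4). Lift 5: 11. −1: 10.

8, 9, 10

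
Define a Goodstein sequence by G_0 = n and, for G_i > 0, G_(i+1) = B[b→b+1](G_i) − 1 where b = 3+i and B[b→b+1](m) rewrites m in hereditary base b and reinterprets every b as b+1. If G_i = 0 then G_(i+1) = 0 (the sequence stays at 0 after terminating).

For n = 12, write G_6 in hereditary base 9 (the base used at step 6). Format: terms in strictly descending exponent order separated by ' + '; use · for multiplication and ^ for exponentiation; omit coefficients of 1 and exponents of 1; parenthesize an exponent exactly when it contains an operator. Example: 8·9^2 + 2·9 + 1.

7·9 + 6

base 3: 12 = 3^2 + 3; at 4: 4^2 + 4 = 20; next = 19
base 4: 19 = 4^2 + 3; at 5: 5^2 + 3 = 28; next = 27
base 5: 27 = 5^2 + 2; at 6: 6^2 + 2 = 38; next = 37
base 6: 37 = 6^2 + 1; at 7: 7^2 + 1 = 50; next = 49
base 7: 49 = 7^2; at 8: 8^2 = 64; next = 63
base 8: 63 = 7·8 + 7; at 9: 7·9 + 7 = 70; next = 69
base 9: 69 = 7·9 + 6; at 10: 7·10 + 6 = 76; next = 75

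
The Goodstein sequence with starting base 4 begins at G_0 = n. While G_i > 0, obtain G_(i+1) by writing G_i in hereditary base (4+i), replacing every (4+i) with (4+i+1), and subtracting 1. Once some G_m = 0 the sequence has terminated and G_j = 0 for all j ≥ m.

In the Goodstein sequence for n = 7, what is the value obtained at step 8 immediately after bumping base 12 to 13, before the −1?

(0) 7|_4 = 4 + 3 ↦ 5 + 3|_5 = 8 ⇒ 7
(1) 7|_5 = 5 + 2 ↦ 6 + 2|_6 = 8 ⇒ 7
(2) 7|_6 = 6 + 1 ↦ 7 + 1|_7 = 8 ⇒ 7
(3) 7|_7 = 7 ↦ 8|_8 = 8 ⇒ 7
(4) 7|_8 = 7 ↦ 7|_9 = 7 ⇒ 6
(5) 6|_9 = 6 ↦ 6|_10 = 6 ⇒ 5
(6) 5|_10 = 5 ↦ 5|_11 = 5 ⇒ 4
(7) 4|_11 = 4 ↦ 4|_12 = 4 ⇒ 3
(8) 3|_12 = 3 ↦ 3|_13 = 3 ⇒ 2

3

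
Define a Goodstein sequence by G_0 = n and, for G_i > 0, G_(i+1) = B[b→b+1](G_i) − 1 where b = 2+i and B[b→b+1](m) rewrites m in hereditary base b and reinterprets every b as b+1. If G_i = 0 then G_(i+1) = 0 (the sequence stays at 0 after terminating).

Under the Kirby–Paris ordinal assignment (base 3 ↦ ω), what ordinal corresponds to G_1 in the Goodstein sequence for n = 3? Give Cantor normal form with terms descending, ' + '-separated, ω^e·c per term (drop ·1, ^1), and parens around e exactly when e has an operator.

step 0: 3 = 2 + 1; sub 3 for 2: 3 + 1; = 4; G_1 = 4−1 = 3
step 1: 3 = 3; sub 4 for 3: 4; = 4; G_2 = 4−1 = 3

ω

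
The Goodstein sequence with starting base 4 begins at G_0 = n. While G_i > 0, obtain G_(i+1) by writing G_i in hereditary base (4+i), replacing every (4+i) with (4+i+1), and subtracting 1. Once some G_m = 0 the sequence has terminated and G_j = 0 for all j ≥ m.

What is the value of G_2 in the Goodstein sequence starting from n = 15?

19

G_0 = 15. HB_4(15) = 3·4 + 3. Bump = 18. G_1 = 17.
G_1 = 17. HB_5(17) = 3·5 + 2. Bump = 20. G_2 = 19.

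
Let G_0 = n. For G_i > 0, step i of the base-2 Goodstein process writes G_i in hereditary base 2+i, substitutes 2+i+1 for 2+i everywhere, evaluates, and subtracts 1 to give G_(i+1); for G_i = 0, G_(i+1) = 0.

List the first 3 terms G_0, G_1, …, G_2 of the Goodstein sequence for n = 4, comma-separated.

base 2: 4 = 2^2; at 3: 3^3 = 27; next = 26
base 3: 26 = 2·3^2 + 2·3 + 2; at 4: 2·4^2 + 2·4 + 2 = 42; next = 41

4, 26, 41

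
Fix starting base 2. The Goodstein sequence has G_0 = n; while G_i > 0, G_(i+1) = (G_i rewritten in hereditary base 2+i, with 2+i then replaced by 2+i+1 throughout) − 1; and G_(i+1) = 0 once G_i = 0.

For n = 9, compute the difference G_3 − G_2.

8819

step 0: 9 = 2^(2 + 1) + 1; sub 3 for 2: 3^(3 + 1) + 1; = 82; G_1 = 82−1 = 81
step 1: 81 = 3^(3 + 1); sub 4 for 3: 4^(4 + 1); = 1024; G_2 = 1024−1 = 1023
step 2: 1023 = 3·4^4 + 3·4^3 + 3·4^2 + 3·4 + 3; sub 5 for 4: 3·5^5 + 3·5^3 + 3·5^2 + 3·5 + 3; = 9843; G_3 = 9843−1 = 9842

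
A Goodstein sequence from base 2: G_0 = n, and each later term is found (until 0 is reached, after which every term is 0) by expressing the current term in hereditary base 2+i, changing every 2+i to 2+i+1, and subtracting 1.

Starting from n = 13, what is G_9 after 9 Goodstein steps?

G_0 = 13. HB_2(13) = 2^(2 + 1) + 2^2 + 1. Bump = 109. G_1 = 108.
G_1 = 108. HB_3(108) = 3^(3 + 1) + 3^3. Bump = 1280. G_2 = 1279.
G_2 = 1279. HB_4(1279) = 4^(4 + 1) + 3·4^3 + 3·4^2 + 3·4 + 3. Bump = 16093. G_3 = 16092.
G_3 = 16092. HB_5(16092) = 5^(5 + 1) + 3·5^3 + 3·5^2 + 3·5 + 2. Bump = 280712. G_4 = 280711.
G_4 = 280711. HB_6(280711) = 6^(6 + 1) + 3·6^3 + 3·6^2 + 3·6 + 1. Bump = 5765999. G_5 = 5765998.
G_5 = 5765998. HB_7(5765998) = 7^(7 + 1) + 3·7^3 + 3·7^2 + 3·7. Bump = 134219480. G_6 = 134219479.
G_6 = 134219479. HB_8(134219479) = 8^(8 + 1) + 3·8^3 + 3·8^2 + 2·8 + 7. Bump = 3486786856. G_7 = 3486786855.
G_7 = 3486786855. HB_9(3486786855) = 9^(9 + 1) + 3·9^3 + 3·9^2 + 2·9 + 6. Bump = 100000003326. G_8 = 100000003325.
G_8 = 100000003325. HB_10(100000003325) = 10^(10 + 1) + 3·10^3 + 3·10^2 + 2·10 + 5. Bump = 3138428381104. G_9 = 3138428381103.

3138428381103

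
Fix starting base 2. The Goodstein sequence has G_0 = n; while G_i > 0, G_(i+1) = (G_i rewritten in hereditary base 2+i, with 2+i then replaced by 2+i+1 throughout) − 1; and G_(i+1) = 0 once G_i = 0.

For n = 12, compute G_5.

5764910

base 2: 12 = 2^(2 + 1) + 2^2; at 3: 3^(3 + 1) + 3^3 = 108; next = 107
base 3: 107 = 3^(3 + 1) + 2·3^2 + 2·3 + 2; at 4: 4^(4 + 1) + 2·4^2 + 2·4 + 2 = 1066; next = 1065
base 4: 1065 = 4^(4 + 1) + 2·4^2 + 2·4 + 1; at 5: 5^(5 + 1) + 2·5^2 + 2·5 + 1 = 15686; next = 15685
base 5: 15685 = 5^(5 + 1) + 2·5^2 + 2·5; at 6: 6^(6 + 1) + 2·6^2 + 2·6 = 280020; next = 280019
base 6: 280019 = 6^(6 + 1) + 2·6^2 + 6 + 5; at 7: 7^(7 + 1) + 2·7^2 + 7 + 5 = 5764911; next = 5764910
base 7: 5764910 = 7^(7 + 1) + 2·7^2 + 7 + 4; at 8: 8^(8 + 1) + 2·8^2 + 8 + 4 = 134217868; next = 134217867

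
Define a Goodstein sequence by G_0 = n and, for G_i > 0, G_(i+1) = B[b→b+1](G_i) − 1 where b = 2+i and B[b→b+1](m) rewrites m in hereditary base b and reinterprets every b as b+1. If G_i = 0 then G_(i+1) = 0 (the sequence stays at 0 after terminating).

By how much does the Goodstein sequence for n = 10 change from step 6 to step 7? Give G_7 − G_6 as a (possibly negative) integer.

1853361269

step 0: 10 = 2^(2 + 1) + 2; sub 3 for 2: 3^(3 + 1) + 3; = 84; G_1 = 84−1 = 83
step 1: 83 = 3^(3 + 1) + 2; sub 4 for 3: 4^(4 + 1) + 2; = 1026; G_2 = 1026−1 = 1025
step 2: 1025 = 4^(4 + 1) + 1; sub 5 for 4: 5^(5 + 1) + 1; = 15626; G_3 = 15626−1 = 15625
step 3: 15625 = 5^(5 + 1); sub 6 for 5: 6^(6 + 1); = 279936; G_4 = 279936−1 = 279935
step 4: 279935 = 5·6^6 + 5·6^5 + 5·6^4 + 5·6^3 + 5·6^2 + 5·6 + 5; sub 7 for 6: 5·7^7 + 5·7^5 + 5·7^4 + 5·7^3 + 5·7^2 + 5·7 + 5; = 4215755; G_5 = 4215755−1 = 4215754
step 5: 4215754 = 5·7^7 + 5·7^5 + 5·7^4 + 5·7^3 + 5·7^2 + 5·7 + 4; sub 8 for 7: 5·8^8 + 5·8^5 + 5·8^4 + 5·8^3 + 5·8^2 + 5·8 + 4; = 84073324; G_6 = 84073324−1 = 84073323
step 6: 84073323 = 5·8^8 + 5·8^5 + 5·8^4 + 5·8^3 + 5·8^2 + 5·8 + 3; sub 9 for 8: 5·9^9 + 5·9^5 + 5·9^4 + 5·9^3 + 5·9^2 + 5·9 + 3; = 1937434593; G_7 = 1937434593−1 = 1937434592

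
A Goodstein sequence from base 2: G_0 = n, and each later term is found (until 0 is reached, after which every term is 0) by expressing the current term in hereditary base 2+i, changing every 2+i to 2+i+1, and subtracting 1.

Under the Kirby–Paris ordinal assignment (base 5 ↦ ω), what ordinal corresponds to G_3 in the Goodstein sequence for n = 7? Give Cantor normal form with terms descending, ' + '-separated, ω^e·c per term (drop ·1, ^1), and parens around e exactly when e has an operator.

ω^ω + 2

base 2: 7 = 2^2 + 2 + 1; at 3: 3^3 + 3 + 1 = 31; next = 30
base 3: 30 = 3^3 + 3; at 4: 4^4 + 4 = 260; next = 259
base 4: 259 = 4^4 + 3; at 5: 5^5 + 3 = 3128; next = 3127
base 5: 3127 = 5^5 + 2; at 6: 6^6 + 2 = 46658; next = 46657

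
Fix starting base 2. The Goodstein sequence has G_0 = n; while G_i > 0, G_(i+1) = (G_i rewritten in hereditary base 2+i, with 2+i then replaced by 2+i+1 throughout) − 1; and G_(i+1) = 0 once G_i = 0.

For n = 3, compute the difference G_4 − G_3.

-1

step 0: 3 = 2 + 1; sub 3 for 2: 3 + 1; = 4; G_1 = 4−1 = 3
step 1: 3 = 3; sub 4 for 3: 4; = 4; G_2 = 4−1 = 3
step 2: 3 = 3; sub 5 for 4: 3; = 3; G_3 = 3−1 = 2
step 3: 2 = 2; sub 6 for 5: 2; = 2; G_4 = 2−1 = 1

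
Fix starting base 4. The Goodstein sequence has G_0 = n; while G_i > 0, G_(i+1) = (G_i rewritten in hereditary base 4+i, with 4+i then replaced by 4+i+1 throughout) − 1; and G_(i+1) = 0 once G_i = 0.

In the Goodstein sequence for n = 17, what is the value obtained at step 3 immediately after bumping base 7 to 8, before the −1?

44

i=0: 17 = 4^2 + 1 (b=4); 4→5: 5^2 + 1 = 26; 26−1 = 25
i=1: 25 = 5^2 (b=5); 5→6: 6^2 = 36; 36−1 = 35
i=2: 35 = 5·6 + 5 (b=6); 6→7: 5·7 + 5 = 40; 40−1 = 39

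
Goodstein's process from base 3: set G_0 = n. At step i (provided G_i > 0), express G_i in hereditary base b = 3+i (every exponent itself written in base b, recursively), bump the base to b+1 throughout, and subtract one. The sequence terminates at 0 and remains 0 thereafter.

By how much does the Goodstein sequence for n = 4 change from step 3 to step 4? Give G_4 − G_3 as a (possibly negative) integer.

(0) 4|_3 = 3 + 1 ↦ 4 + 1|_4 = 5 ⇒ 4
(1) 4|_4 = 4 ↦ 5|_5 = 5 ⇒ 4
(2) 4|_5 = 4 ↦ 4|_6 = 4 ⇒ 3
(3) 3|_6 = 3 ↦ 3|_7 = 3 ⇒ 2

-1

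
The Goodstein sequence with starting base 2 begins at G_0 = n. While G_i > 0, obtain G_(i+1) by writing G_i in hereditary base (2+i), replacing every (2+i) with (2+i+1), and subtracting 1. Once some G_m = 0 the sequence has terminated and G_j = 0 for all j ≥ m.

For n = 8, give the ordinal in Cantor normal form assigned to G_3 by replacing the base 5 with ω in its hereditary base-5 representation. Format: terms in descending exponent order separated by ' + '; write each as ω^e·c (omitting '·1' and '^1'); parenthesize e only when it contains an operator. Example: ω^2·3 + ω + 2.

[0] 8 ≡ 2^(2 + 1) (base 2). Lift 3: 81. −1: 80.
[1] 80 ≡ 2·3^3 + 2·3^2 + 2·3 + 2 (base 3). Lift 4: 554. −1: 553.
[2] 553 ≡ 2·4^4 + 2·4^2 + 2·4 + 1 (base 4). Lift 5: 6311. −1: 6310.
[3] 6310 ≡ 2·5^5 + 2·5^2 + 2·5 (base 5). Lift 6: 93396. −1: 93395.

ω^ω·2 + ω^2·2 + ω·2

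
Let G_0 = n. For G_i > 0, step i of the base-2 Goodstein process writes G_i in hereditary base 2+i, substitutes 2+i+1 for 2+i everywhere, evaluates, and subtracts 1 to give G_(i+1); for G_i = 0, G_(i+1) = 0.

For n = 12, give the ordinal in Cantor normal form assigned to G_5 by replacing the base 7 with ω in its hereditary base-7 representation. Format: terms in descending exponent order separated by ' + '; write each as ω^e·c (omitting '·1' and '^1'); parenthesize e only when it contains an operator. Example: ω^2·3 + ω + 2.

ω^(ω + 1) + ω^2·2 + ω + 4

base 2: 12 = 2^(2 + 1) + 2^2; at 3: 3^(3 + 1) + 3^3 = 108; next = 107
base 3: 107 = 3^(3 + 1) + 2·3^2 + 2·3 + 2; at 4: 4^(4 + 1) + 2·4^2 + 2·4 + 2 = 1066; next = 1065
base 4: 1065 = 4^(4 + 1) + 2·4^2 + 2·4 + 1; at 5: 5^(5 + 1) + 2·5^2 + 2·5 + 1 = 15686; next = 15685
base 5: 15685 = 5^(5 + 1) + 2·5^2 + 2·5; at 6: 6^(6 + 1) + 2·6^2 + 2·6 = 280020; next = 280019
base 6: 280019 = 6^(6 + 1) + 2·6^2 + 6 + 5; at 7: 7^(7 + 1) + 2·7^2 + 7 + 5 = 5764911; next = 5764910
base 7: 5764910 = 7^(7 + 1) + 2·7^2 + 7 + 4; at 8: 8^(8 + 1) + 2·8^2 + 8 + 4 = 134217868; next = 134217867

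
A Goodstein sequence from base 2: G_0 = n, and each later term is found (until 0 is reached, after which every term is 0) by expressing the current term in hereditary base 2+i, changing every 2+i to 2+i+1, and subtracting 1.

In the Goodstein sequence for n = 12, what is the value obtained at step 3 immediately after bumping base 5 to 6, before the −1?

G_0 = 12. HB_2(12) = 2^(2 + 1) + 2^2. Bump = 108. G_1 = 107.
G_1 = 107. HB_3(107) = 3^(3 + 1) + 2·3^2 + 2·3 + 2. Bump = 1066. G_2 = 1065.
G_2 = 1065. HB_4(1065) = 4^(4 + 1) + 2·4^2 + 2·4 + 1. Bump = 15686. G_3 = 15685.
G_3 = 15685. HB_5(15685) = 5^(5 + 1) + 2·5^2 + 2·5. Bump = 280020. G_4 = 280019.

280020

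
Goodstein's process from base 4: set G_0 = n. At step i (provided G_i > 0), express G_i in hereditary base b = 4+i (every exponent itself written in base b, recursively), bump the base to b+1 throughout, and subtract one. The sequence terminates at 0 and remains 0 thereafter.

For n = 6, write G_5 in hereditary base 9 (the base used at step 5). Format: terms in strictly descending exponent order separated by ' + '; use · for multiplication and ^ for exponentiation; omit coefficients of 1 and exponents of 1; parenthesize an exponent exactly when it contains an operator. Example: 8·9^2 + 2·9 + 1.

step 0: 6 = 4 + 2; sub 5 for 4: 5 + 2; = 7; G_1 = 7−1 = 6
step 1: 6 = 5 + 1; sub 6 for 5: 6 + 1; = 7; G_2 = 7−1 = 6
step 2: 6 = 6; sub 7 for 6: 7; = 7; G_3 = 7−1 = 6
step 3: 6 = 6; sub 8 for 7: 6; = 6; G_4 = 6−1 = 5
step 4: 5 = 5; sub 9 for 8: 5; = 5; G_5 = 5−1 = 4
step 5: 4 = 4; sub 10 for 9: 4; = 4; G_6 = 4−1 = 3

4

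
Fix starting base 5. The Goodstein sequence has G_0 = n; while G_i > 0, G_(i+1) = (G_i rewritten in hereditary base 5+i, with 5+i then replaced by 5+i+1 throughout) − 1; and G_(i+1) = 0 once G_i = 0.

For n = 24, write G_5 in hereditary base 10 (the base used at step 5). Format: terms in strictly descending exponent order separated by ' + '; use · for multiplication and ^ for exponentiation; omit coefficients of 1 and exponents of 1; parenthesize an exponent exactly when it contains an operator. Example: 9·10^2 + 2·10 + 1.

step 0: 24 = 4·5 + 4; sub 6 for 5: 4·6 + 4; = 28; G_1 = 28−1 = 27
step 1: 27 = 4·6 + 3; sub 7 for 6: 4·7 + 3; = 31; G_2 = 31−1 = 30
step 2: 30 = 4·7 + 2; sub 8 for 7: 4·8 + 2; = 34; G_3 = 34−1 = 33
step 3: 33 = 4·8 + 1; sub 9 for 8: 4·9 + 1; = 37; G_4 = 37−1 = 36
step 4: 36 = 4·9; sub 10 for 9: 4·10; = 40; G_5 = 40−1 = 39
step 5: 39 = 3·10 + 9; sub 11 for 10: 3·11 + 9; = 42; G_6 = 42−1 = 41

3·10 + 9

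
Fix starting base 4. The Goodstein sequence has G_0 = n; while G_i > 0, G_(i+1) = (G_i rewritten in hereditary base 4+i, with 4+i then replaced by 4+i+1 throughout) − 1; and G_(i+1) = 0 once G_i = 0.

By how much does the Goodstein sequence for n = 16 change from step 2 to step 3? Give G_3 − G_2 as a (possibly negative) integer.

G_0 = 16. HB_4(16) = 4^2. Bump = 25. G_1 = 24.
G_1 = 24. HB_5(24) = 4·5 + 4. Bump = 28. G_2 = 27.
G_2 = 27. HB_6(27) = 4·6 + 3. Bump = 31. G_3 = 30.

3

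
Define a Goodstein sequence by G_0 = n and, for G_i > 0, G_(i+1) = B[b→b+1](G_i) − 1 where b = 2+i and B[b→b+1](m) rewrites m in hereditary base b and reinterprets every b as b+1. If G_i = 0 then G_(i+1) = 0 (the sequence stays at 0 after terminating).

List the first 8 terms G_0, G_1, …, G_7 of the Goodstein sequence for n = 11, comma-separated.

11, 84, 1027, 15627, 279937, 5764801, 134217727, 2749609302

G_0=11  [base 2] 2^(2 + 1) + 2 + 1  →[2↦3]→  3^(3 + 1) + 3 + 1 = 85  −1 ⇒ G_1=84
G_1=84  [base 3] 3^(3 + 1) + 3  →[3↦4]→  4^(4 + 1) + 4 = 1028  −1 ⇒ G_2=1027
G_2=1027  [base 4] 4^(4 + 1) + 3  →[4↦5]→  5^(5 + 1) + 3 = 15628  −1 ⇒ G_3=15627
G_3=15627  [base 5] 5^(5 + 1) + 2  →[5↦6]→  6^(6 + 1) + 2 = 279938  −1 ⇒ G_4=279937
G_4=279937  [base 6] 6^(6 + 1) + 1  →[6↦7]→  7^(7 + 1) + 1 = 5764802  −1 ⇒ G_5=5764801
G_5=5764801  [base 7] 7^(7 + 1)  →[7↦8]→  8^(8 + 1) = 134217728  −1 ⇒ G_6=134217727
G_6=134217727  [base 8] 7·8^8 + 7·8^7 + 7·8^6 + 7·8^5 + 7·8^4 + 7·8^3 + 7·8^2 + 7·8 + 7  →[8↦9]→  7·9^9 + 7·9^7 + 7·9^6 + 7·9^5 + 7·9^4 + 7·9^3 + 7·9^2 + 7·9 + 7 = 2749609303  −1 ⇒ G_7=2749609302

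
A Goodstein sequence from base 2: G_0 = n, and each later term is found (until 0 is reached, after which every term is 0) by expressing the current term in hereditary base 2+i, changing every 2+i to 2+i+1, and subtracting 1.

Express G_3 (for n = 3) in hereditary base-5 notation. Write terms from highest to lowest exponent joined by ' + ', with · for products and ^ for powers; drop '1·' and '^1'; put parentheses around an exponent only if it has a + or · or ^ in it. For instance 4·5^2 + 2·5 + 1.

2

i=0: 3 = 2 + 1 (b=2); 2→3: 3 + 1 = 4; 4−1 = 3
i=1: 3 = 3 (b=3); 3→4: 4 = 4; 4−1 = 3
i=2: 3 = 3 (b=4); 4→5: 3 = 3; 3−1 = 2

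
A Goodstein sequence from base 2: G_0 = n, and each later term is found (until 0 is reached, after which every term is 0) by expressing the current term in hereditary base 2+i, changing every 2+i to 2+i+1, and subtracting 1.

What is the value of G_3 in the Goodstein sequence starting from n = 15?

18752

base 2: 15 = 2^(2 + 1) + 2^2 + 2 + 1; at 3: 3^(3 + 1) + 3^3 + 3 + 1 = 112; next = 111
base 3: 111 = 3^(3 + 1) + 3^3 + 3; at 4: 4^(4 + 1) + 4^4 + 4 = 1284; next = 1283
base 4: 1283 = 4^(4 + 1) + 4^4 + 3; at 5: 5^(5 + 1) + 5^5 + 3 = 18753; next = 18752
base 5: 18752 = 5^(5 + 1) + 5^5 + 2; at 6: 6^(6 + 1) + 6^6 + 2 = 326594; next = 326593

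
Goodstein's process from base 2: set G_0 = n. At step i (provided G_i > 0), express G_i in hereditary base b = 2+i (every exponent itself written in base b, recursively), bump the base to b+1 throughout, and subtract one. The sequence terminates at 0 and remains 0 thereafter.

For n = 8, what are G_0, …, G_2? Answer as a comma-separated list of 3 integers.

8, 80, 553

step 0: 8 = 2^(2 + 1); sub 3 for 2: 3^(3 + 1); = 81; G_1 = 81−1 = 80
step 1: 80 = 2·3^3 + 2·3^2 + 2·3 + 2; sub 4 for 3: 2·4^4 + 2·4^2 + 2·4 + 2; = 554; G_2 = 554−1 = 553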